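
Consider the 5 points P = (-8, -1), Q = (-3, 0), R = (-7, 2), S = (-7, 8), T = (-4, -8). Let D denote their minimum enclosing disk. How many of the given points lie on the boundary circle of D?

The minimum enclosing circle of a finite set is fixed by two of the points (as a diameter) or three (as a circumcircle).
The farthest pair is S–T with squared distance 265. The circle on this segment as diameter has centre (-5.5, 0) and r² = 265/4 = 66.25.
Check P: distance² to centre = 7.25 ≤ 66.25, so it lies inside.
All remaining points lie in this disk, and no smaller disk contains both endpoints, so this is the minimum enclosing circle.
The points at distance exactly r from the centre are S, T — 2 points.

2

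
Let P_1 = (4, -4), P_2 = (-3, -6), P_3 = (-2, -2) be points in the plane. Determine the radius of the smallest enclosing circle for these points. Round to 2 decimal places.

Side lengths²: P_1P_2² = 53, P_1P_3² = 40, P_2P_3² = 17.
Since P_1P_2² = 53 < 40 + 17 = 57, the triangle is acute, so the smallest enclosing circle is the circumcircle.
Circumcentre = (11/26, -123/26), r² = 4505/338.
r = √(4505/338) ≈ 3.65.

3.65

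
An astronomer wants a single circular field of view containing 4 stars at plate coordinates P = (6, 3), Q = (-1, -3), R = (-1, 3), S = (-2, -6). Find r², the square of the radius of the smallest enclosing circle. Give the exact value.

A smallest enclosing disk is always determined by at most three of the input points on its boundary.
The farthest pair is P–S with squared distance 145. The circle on this segment as diameter has centre (2, -1.5) and r² = 145/4 = 36.25.
Check Q: distance² to centre = 11.25 ≤ 36.25, so it lies inside.
All remaining points lie in this disk, and no smaller disk contains both endpoints, so this is the minimum enclosing circle.

36.25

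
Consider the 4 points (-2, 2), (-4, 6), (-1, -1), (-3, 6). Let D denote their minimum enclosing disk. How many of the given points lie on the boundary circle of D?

The farthest pair is (-4, 6)–(-1, -1) with squared distance 58. The circle on this segment as diameter has centre (-2.5, 2.5) and r² = 58/4 = 14.5.
Check (-2, 2): distance² to centre = 0.5 ≤ 14.5, so it lies inside.
All remaining points lie in this disk, and no smaller disk contains both endpoints, so this is the minimum enclosing circle.
The points at distance exactly r from the centre are (-4, 6), (-1, -1) — 2 points.

2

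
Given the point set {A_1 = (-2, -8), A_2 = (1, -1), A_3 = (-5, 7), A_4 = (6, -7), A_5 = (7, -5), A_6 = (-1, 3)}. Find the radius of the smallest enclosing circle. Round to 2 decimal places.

8.90

The minimum enclosing circle of a finite set is fixed by two of the points (as a diameter) or three (as a circumcircle).
The farthest pair is A_3–A_4 with squared distance 317. The circle on this segment as diameter has centre (0.5, 0) and r² = 317/4 = 79.25.
Check A_1: distance² to centre = 70.25 ≤ 79.25, so it lies inside.
All remaining points lie in this disk, and no smaller disk contains both endpoints, so this is the minimum enclosing circle.
r = √(79.25) ≈ 8.90.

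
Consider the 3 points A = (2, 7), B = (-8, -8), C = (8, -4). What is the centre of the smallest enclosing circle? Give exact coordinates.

(-1.05, -1.8)

Side lengths²: AB² = 325, AC² = 157, BC² = 272.
Since AB² = 325 < 272 + 157 = 429, the triangle is acute, so the smallest enclosing circle is the circumcircle.
Circumcentre = (-1.05, -1.8), r² = 86.7425.
Centre = (-1.05, -1.8).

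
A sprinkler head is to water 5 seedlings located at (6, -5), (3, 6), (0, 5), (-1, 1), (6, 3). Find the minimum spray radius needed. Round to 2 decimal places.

5.84

By Welzl's lemma the MEC is supported by two points (diametrically opposite) or three points (on a circumcircle).
The minimum enclosing circle is determined by three boundary points: (6, -5), (3, 6), (0, 5).
Their circumcentre is (59/18, 1/6) with r² = 5525/162.
The farthest remaining point (-1, 1) is at distance² 3077/162 ≤ 5525/162.
r = √(5525/162) ≈ 5.84.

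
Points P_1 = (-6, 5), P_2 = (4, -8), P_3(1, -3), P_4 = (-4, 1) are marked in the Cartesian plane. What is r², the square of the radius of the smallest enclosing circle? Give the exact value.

By Welzl's lemma the MEC is supported by two points (diametrically opposite) or three points (on a circumcircle).
The farthest pair is P_1–P_2 with squared distance 269. The circle on this segment as diameter has centre (-1, -1.5) and r² = 269/4 = 67.25.
Check P_3: distance² to centre = 6.25 ≤ 67.25, so it lies inside.
All remaining points lie in this disk, and no smaller disk contains both endpoints, so this is the minimum enclosing circle.

67.25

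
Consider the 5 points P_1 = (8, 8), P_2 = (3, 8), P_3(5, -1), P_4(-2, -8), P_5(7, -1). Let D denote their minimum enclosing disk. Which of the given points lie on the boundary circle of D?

P_1, P_4

A smallest enclosing disk is always determined by at most three of the input points on its boundary.
The farthest pair is P_1–P_4 with squared distance 356. The circle on this segment as diameter has centre (3, 0) and r² = 356/4 = 89.
Check P_2: distance² to centre = 64 ≤ 89, so it lies inside.
All remaining points lie in this disk, and no smaller disk contains both endpoints, so this is the minimum enclosing circle.
The points at distance exactly r from the centre are P_1, P_4 — 2 points.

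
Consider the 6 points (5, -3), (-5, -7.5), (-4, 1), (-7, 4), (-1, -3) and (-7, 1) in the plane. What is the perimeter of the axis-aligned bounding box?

47

Width = max x − min x = 5 − (-7) = 12.
Height = max y − min y = 4 − (-7.5) = 11.5.
Perimeter = 2(12 + 11.5) = 47.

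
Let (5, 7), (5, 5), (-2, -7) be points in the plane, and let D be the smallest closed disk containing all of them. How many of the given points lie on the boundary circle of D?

Call the three points A, B, C in the order given.
Side lengths²: AB² = 4, AC² = 245, BC² = 193.
Since AC² = 245 ≥ 193 + 4 = 197, the angle opposite AC is not acute, so the smallest enclosing circle has AC as diameter.
Centre = midpoint of AC = (1.5, 0), r² = 245/4 = 61.25.
The points at distance exactly r from the centre are (5, 7), (-2, -7) — 2 points.

2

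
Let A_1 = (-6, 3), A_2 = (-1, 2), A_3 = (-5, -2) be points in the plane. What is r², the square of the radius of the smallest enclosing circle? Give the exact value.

169/18

Side lengths²: A_1A_2² = 26, A_1A_3² = 26, A_2A_3² = 32.
Since A_2A_3² = 32 < 26 + 26 = 52, the triangle is acute, so the smallest enclosing circle is the circumcircle.
Circumcentre = (-23/6, 5/6), r² = 169/18.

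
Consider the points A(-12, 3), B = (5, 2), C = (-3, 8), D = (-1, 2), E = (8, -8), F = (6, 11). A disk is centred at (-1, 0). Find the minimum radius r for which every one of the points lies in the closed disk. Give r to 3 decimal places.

13.038

The required radius is the distance from (-1, 0) to the farthest point.
Squared distances: 130, 40, 68, 4, 145, 170.
Maximum is 170, attained at F.
r = √170 ≈ 13.038.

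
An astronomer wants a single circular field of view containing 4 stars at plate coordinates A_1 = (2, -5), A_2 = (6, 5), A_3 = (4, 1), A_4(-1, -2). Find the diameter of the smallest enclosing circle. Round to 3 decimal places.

The minimum enclosing circle of a finite set is fixed by two of the points (as a diameter) or three (as a circumcircle).
The farthest pair is A_1–A_2 with squared distance 116. The circle on this segment as diameter has centre (4, 0) and r² = 116/4 = 29.
Check A_3: distance² to centre = 1 ≤ 29, so it lies inside.
All remaining points lie in this disk, and no smaller disk contains both endpoints, so this is the minimum enclosing circle.
Diameter = 2r = 2√29 ≈ 10.770.

10.770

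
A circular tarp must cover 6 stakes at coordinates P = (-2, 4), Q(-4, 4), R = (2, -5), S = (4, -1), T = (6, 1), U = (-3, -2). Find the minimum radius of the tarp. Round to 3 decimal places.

5.655

The minimum enclosing circle of a finite set is fixed by two of the points (as a diameter) or three (as a circumcircle).
The minimum enclosing circle is determined by three boundary points: Q, R, T.
Their circumcentre is (0.375, 5/12) with r² = 18421/576.
The farthest remaining point P is at distance² 10645/576 ≤ 18421/576.
r = √(18421/576) ≈ 5.655.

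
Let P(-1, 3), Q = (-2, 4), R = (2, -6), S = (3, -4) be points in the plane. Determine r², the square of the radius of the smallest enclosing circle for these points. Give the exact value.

29

A smallest enclosing disk is always determined by at most three of the input points on its boundary.
The farthest pair is Q–R with squared distance 116. The circle on this segment as diameter has centre (0, -1) and r² = 116/4 = 29.
Check P: distance² to centre = 17 ≤ 29, so it lies inside.
All remaining points lie in this disk, and no smaller disk contains both endpoints, so this is the minimum enclosing circle.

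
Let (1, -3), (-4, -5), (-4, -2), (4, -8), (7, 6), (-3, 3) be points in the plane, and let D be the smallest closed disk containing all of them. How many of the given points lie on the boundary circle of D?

By Welzl's lemma the MEC is supported by two points (diametrically opposite) or three points (on a circumcircle).
The minimum enclosing circle is determined by three boundary points: (-4, -5), (4, -8), (7, 6).
Their circumcentre is (51/22, -7/22) with r² = 14965/242.
The farthest remaining point (-4, -2) is at distance² 10345/242 ≤ 14965/242.
The points at distance exactly r from the centre are (-4, -5), (4, -8), (7, 6) — 3 points.

3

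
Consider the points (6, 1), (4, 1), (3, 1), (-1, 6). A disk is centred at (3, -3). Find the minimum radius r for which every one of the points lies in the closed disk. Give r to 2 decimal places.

9.85

The required radius is the distance from (3, -3) to the farthest point.
Squared distances: 25, 17, 16, 97.
Maximum is 97, attained at (-1, 6).
r = √97 ≈ 9.85.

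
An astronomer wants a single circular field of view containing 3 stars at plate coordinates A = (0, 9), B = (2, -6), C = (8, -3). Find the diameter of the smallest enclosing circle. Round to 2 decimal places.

15.25

Side lengths²: AB² = 229, AC² = 208, BC² = 45.
Since AB² = 229 < 208 + 45 = 253, the triangle is acute, so the smallest enclosing circle is the circumcircle.
Circumcentre = (1.9375, 1.625), r² = 58.14453125.
Diameter = 2r = 2√(58.14453125) ≈ 15.25.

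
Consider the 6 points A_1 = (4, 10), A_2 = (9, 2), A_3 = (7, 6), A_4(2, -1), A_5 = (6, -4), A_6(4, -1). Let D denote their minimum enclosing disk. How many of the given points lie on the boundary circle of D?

2

The farthest pair is A_1–A_5 with squared distance 200. The circle on this segment as diameter has centre (5, 3) and r² = 200/4 = 50.
Check A_2: distance² to centre = 17 ≤ 50, so it lies inside.
All remaining points lie in this disk, and no smaller disk contains both endpoints, so this is the minimum enclosing circle.
The points at distance exactly r from the centre are A_1, A_5 — 2 points.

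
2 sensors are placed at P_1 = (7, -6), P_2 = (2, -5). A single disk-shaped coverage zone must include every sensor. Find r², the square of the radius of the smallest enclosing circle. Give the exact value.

6.5

The smallest circle enclosing two points has them as diameter endpoints.
Centre = midpoint = (4.5, -5.5); r² = |P_1P_2|²/4 = 26/4 = 6.5.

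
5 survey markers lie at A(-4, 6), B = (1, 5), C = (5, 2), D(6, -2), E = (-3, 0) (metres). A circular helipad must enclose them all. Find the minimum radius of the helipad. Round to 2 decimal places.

6.40

The minimum enclosing circle of a finite set is fixed by two of the points (as a diameter) or three (as a circumcircle).
The farthest pair is A–D with squared distance 164. The circle on this segment as diameter has centre (1, 2) and r² = 164/4 = 41.
Check B: distance² to centre = 9 ≤ 41, so it lies inside.
All remaining points lie in this disk, and no smaller disk contains both endpoints, so this is the minimum enclosing circle.
r = √41 ≈ 6.40.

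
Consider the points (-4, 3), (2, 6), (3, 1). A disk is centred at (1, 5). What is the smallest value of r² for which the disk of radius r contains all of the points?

29

The required radius is the distance from (1, 5) to the farthest point.
Squared distances: 29, 2, 20.
Maximum is 29, attained at (-4, 3).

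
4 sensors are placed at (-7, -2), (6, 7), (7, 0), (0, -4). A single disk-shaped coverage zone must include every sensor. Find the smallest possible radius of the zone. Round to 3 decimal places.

A smallest enclosing disk is always determined by at most three of the input points on its boundary.
The farthest pair is (-7, -2)–(6, 7) with squared distance 250. The circle on this segment as diameter has centre (-0.5, 2.5) and r² = 250/4 = 62.5.
Check (7, 0): distance² to centre = 62.5 ≤ 62.5, so it lies inside.
All remaining points lie in this disk, and no smaller disk contains both endpoints, so this is the minimum enclosing circle.
r = √(62.5) ≈ 7.906.

7.906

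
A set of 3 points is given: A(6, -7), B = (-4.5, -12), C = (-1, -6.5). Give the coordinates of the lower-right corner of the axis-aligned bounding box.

(6, -12)

x-range [-4.5, 6], y-range [-12, -6.5].
The lower-right corner is (6, -12).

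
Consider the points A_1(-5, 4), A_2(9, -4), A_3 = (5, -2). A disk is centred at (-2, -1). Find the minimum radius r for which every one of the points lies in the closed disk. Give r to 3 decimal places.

11.402

The required radius is the distance from (-2, -1) to the farthest point.
Squared distances: 34, 130, 50.
Maximum is 130, attained at A_2.
r = √130 ≈ 11.402.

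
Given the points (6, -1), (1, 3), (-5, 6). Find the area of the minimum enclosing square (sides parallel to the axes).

The bounding box has width 11 and height 7.
An axis-aligned square enclosing the set must have side ≥ max(width, height).
So the minimum side is max(11, 7) = 11.
Area = 11² = 121.

121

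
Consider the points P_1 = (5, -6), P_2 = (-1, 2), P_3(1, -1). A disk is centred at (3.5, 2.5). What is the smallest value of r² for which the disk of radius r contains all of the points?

74.5

The required radius is the distance from (3.5, 2.5) to the farthest point.
Squared distances: 74.5, 20.5, 18.5.
Maximum is 74.5, attained at P_1.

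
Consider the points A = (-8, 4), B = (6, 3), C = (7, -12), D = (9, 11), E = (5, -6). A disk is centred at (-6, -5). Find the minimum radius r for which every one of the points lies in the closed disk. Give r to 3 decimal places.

The required radius is the distance from (-6, -5) to the farthest point.
Squared distances: 85, 208, 218, 481, 122.
Maximum is 481, attained at D.
r = √481 ≈ 21.932.

21.932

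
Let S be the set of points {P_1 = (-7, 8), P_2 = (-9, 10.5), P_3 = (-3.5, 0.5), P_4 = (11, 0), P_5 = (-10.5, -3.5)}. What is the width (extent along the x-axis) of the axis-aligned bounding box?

max x = 11, min x = -10.5, so width = 21.5.

21.5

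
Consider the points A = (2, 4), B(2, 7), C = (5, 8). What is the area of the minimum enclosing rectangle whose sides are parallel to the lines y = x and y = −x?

In coordinates u = x + y, v = x − y the rectangle is axis-aligned; the map (x,y)→(u,v) scales areas by 2.
u-values: 6, 9, 13; range = 13 − 6 = 7.
v-values: -2, -5, -3; range = -2 − (-5) = 3.
Area = (7 × 3) / 2 = 10.5.

10.5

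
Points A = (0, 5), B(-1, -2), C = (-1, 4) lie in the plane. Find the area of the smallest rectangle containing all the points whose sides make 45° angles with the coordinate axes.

24

In coordinates u = x + y, v = x − y the rectangle is axis-aligned; the map (x,y)→(u,v) scales areas by 2.
u-values: 5, -3, 3; range = 5 − (-3) = 8.
v-values: -5, 1, -5; range = 1 − (-5) = 6.
Area = (8 × 6) / 2 = 24.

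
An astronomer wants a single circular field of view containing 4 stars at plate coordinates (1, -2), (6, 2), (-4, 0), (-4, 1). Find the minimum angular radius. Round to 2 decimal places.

5.10

The minimum enclosing circle of a finite set is fixed by two of the points (as a diameter) or three (as a circumcircle).
The farthest pair is (6, 2)–(-4, 0) with squared distance 104. The circle on this segment as diameter has centre (1, 1) and r² = 104/4 = 26.
Check (1, -2): distance² to centre = 9 ≤ 26, so it lies inside.
All remaining points lie in this disk, and no smaller disk contains both endpoints, so this is the minimum enclosing circle.
r = √26 ≈ 5.10.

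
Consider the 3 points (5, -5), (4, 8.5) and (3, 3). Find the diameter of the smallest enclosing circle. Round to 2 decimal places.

Call the three points A, B, C in the order given.
Side lengths²: AB² = 183.25, AC² = 68, BC² = 31.25.
Since AB² = 183.25 ≥ 68 + 31.25 = 99.25, the angle opposite AB is not acute, so the smallest enclosing circle has AB as diameter.
Centre = midpoint of AB = (4.5, 1.75), r² = 183.25/4 = 45.8125.
Diameter = 2r = 2√(45.8125) ≈ 13.54.

13.54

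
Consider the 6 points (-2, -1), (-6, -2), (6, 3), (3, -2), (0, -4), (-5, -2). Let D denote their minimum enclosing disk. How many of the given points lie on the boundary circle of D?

2

A smallest enclosing disk is always determined by at most three of the input points on its boundary.
The farthest pair is (-6, -2)–(6, 3) with squared distance 169. The circle on this segment as diameter has centre (0, 0.5) and r² = 169/4 = 42.25.
Check (-2, -1): distance² to centre = 6.25 ≤ 42.25, so it lies inside.
All remaining points lie in this disk, and no smaller disk contains both endpoints, so this is the minimum enclosing circle.
The points at distance exactly r from the centre are (-6, -2), (6, 3) — 2 points.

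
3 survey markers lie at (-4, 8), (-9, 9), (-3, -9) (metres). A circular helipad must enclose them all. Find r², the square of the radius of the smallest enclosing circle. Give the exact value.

Call the three points A, B, C in the order given.
Side lengths²: AB² = 26, AC² = 290, BC² = 360.
Since BC² = 360 ≥ 290 + 26 = 316, the angle opposite BC is not acute, so the smallest enclosing circle has BC as diameter.
Centre = midpoint of BC = (-6, 0), r² = 360/4 = 90.

90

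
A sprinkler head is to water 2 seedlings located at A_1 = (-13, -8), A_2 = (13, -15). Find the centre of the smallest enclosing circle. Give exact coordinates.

(0, -11.5)

The smallest circle enclosing two points has them as diameter endpoints.
Centre = midpoint = (0, -11.5); r² = |A_1A_2|²/4 = 725/4 = 181.25.
Centre = (0, -11.5).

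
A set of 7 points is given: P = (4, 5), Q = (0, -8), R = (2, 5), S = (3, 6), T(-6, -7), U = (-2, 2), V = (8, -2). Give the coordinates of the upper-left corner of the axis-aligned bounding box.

x-range [-6, 8], y-range [-8, 6].
The upper-left corner is (-6, 6).

(-6, 6)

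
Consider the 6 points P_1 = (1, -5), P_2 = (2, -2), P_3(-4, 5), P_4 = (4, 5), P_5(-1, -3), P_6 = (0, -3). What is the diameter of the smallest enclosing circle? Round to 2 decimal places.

11.67

The minimum enclosing circle is determined by three boundary points: P_1, P_3, P_4.
Their circumcentre is (0, 0.75) with r² = 34.0625.
The farthest remaining point P_5 is at distance² 15.0625 ≤ 34.0625.
Diameter = 2r = 2√(34.0625) ≈ 11.67.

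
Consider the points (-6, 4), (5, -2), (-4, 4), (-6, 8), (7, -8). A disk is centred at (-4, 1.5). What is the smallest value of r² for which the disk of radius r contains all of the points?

The required radius is the distance from (-4, 1.5) to the farthest point.
Squared distances: 10.25, 93.25, 6.25, 46.25, 211.25.
Maximum is 211.25, attained at (7, -8).

211.25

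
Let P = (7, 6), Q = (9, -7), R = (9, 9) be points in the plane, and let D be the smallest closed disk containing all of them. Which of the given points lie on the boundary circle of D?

Q, R

Side lengths²: PQ² = 173, PR² = 13, QR² = 256.
Since QR² = 256 ≥ 173 + 13 = 186, the angle opposite QR is not acute, so the smallest enclosing circle has QR as diameter.
Centre = midpoint of QR = (9, 1), r² = 256/4 = 64.
The points at distance exactly r from the centre are Q, R — 2 points.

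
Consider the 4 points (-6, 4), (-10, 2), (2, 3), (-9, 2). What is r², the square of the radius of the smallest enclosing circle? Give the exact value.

36.25

By Welzl's lemma the MEC is supported by two points (diametrically opposite) or three points (on a circumcircle).
The farthest pair is (-10, 2)–(2, 3) with squared distance 145. The circle on this segment as diameter has centre (-4, 2.5) and r² = 145/4 = 36.25.
Check (-6, 4): distance² to centre = 6.25 ≤ 36.25, so it lies inside.
All remaining points lie in this disk, and no smaller disk contains both endpoints, so this is the minimum enclosing circle.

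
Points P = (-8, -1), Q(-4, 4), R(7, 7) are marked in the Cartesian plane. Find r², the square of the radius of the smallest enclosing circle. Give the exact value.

Side lengths²: PQ² = 41, PR² = 289, QR² = 130.
Since PR² = 289 ≥ 130 + 41 = 171, the angle opposite PR is not acute, so the smallest enclosing circle has PR as diameter.
Centre = midpoint of PR = (-0.5, 3), r² = 289/4 = 72.25.

72.25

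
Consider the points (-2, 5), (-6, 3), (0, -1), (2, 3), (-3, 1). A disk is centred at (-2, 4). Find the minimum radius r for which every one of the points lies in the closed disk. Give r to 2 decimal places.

The required radius is the distance from (-2, 4) to the farthest point.
Squared distances: 1, 17, 29, 17, 10.
Maximum is 29, attained at (0, -1).
r = √29 ≈ 5.39.

5.39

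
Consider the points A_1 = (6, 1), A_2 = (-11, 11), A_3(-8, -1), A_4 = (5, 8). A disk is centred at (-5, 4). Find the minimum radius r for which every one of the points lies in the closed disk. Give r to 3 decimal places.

The required radius is the distance from (-5, 4) to the farthest point.
Squared distances: 130, 85, 34, 116.
Maximum is 130, attained at A_1.
r = √130 ≈ 11.402.

11.402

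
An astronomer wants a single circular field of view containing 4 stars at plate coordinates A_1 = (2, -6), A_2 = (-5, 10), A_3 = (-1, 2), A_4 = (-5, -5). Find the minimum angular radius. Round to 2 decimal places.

A smallest enclosing disk is always determined by at most three of the input points on its boundary.
The farthest pair is A_1–A_2 with squared distance 305. The circle on this segment as diameter has centre (-1.5, 2) and r² = 305/4 = 76.25.
Check A_3: distance² to centre = 0.25 ≤ 76.25, so it lies inside.
All remaining points lie in this disk, and no smaller disk contains both endpoints, so this is the minimum enclosing circle.
r = √(76.25) ≈ 8.73.

8.73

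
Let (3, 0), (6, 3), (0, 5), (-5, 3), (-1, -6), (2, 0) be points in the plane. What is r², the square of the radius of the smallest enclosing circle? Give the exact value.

A smallest enclosing disk is always determined by at most three of the input points on its boundary.
The minimum enclosing circle is determined by three boundary points: (6, 3), (-5, 3), (-1, -6).
Their circumcentre is (0.5, 1/18) with r² = 6305/162.
The farthest remaining point (0, 5) is at distance² 4001/162 ≤ 6305/162.

6305/162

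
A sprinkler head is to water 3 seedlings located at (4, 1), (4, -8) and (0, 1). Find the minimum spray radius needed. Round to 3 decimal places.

4.924

Call the three points A, B, C in the order given.
Side lengths²: AB² = 81, AC² = 16, BC² = 97.
Since BC² = 97 ≥ 81 + 16 = 97, the angle opposite BC is not acute, so the smallest enclosing circle has BC as diameter.
Centre = midpoint of BC = (2, -3.5), r² = 97/4 = 24.25.
r = √(24.25) ≈ 4.924.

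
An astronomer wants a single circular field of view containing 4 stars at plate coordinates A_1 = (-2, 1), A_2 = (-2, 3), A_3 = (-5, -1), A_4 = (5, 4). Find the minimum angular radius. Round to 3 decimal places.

A smallest enclosing disk is always determined by at most three of the input points on its boundary.
The farthest pair is A_3–A_4 with squared distance 125. The circle on this segment as diameter has centre (0, 1.5) and r² = 125/4 = 31.25.
Check A_1: distance² to centre = 4.25 ≤ 31.25, so it lies inside.
All remaining points lie in this disk, and no smaller disk contains both endpoints, so this is the minimum enclosing circle.
r = √(31.25) ≈ 5.590.

5.590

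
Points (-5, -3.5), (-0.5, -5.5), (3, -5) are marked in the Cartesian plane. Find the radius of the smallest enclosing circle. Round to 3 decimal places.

Call the three points A, B, C in the order given.
Side lengths²: AB² = 24.25, AC² = 66.25, BC² = 12.5.
Since AC² = 66.25 ≥ 24.25 + 12.5 = 36.75, the angle opposite AC is not acute, so the smallest enclosing circle has AC as diameter.
Centre = midpoint of AC = (-1, -4.25), r² = 66.25/4 = 16.5625.
r = √(16.5625) ≈ 4.070.

4.070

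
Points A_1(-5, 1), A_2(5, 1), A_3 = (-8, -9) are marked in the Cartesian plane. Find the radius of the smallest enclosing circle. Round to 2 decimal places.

Side lengths²: A_1A_2² = 100, A_1A_3² = 109, A_2A_3² = 269.
Since A_2A_3² = 269 ≥ 109 + 100 = 209, the angle opposite A_2A_3 is not acute, so the smallest enclosing circle has A_2A_3 as diameter.
Centre = midpoint of A_2A_3 = (-1.5, -4), r² = 269/4 = 67.25.
r = √(67.25) ≈ 8.20.

8.20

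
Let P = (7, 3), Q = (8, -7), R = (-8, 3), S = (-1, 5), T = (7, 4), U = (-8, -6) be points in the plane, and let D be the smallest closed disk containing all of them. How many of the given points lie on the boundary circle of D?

A smallest enclosing disk is always determined by at most three of the input points on its boundary.
The farthest pair is Q–R with squared distance 356. The circle on this segment as diameter has centre (0, -2) and r² = 356/4 = 89.
Check P: distance² to centre = 74 ≤ 89, so it lies inside.
All remaining points lie in this disk, and no smaller disk contains both endpoints, so this is the minimum enclosing circle.
The points at distance exactly r from the centre are Q, R — 2 points.

2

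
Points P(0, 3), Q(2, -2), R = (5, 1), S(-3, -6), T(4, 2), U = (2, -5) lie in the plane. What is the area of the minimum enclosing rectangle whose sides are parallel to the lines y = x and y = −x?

In coordinates u = x + y, v = x − y the rectangle is axis-aligned; the map (x,y)→(u,v) scales areas by 2.
u-values: 3, 0, 6, -9, 6, -3; range = 6 − (-9) = 15.
v-values: -3, 4, 4, 3, 2, 7; range = 7 − (-3) = 10.
Area = (15 × 10) / 2 = 75.

75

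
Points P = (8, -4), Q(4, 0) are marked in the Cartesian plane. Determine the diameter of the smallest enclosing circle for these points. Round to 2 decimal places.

5.66

The smallest circle enclosing two points has them as diameter endpoints.
Centre = midpoint = (6, -2); r² = |PQ|²/4 = 32/4 = 8.
Diameter = 2r = 2√8 ≈ 5.66.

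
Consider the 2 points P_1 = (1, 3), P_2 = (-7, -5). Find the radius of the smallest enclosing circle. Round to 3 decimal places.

The smallest circle enclosing two points has them as diameter endpoints.
Centre = midpoint = (-3, -1); r² = |P_1P_2|²/4 = 128/4 = 32.
r = √32 ≈ 5.657.

5.657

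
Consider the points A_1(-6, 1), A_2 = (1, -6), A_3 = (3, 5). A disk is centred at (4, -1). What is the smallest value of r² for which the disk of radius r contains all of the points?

104

The required radius is the distance from (4, -1) to the farthest point.
Squared distances: 104, 34, 37.
Maximum is 104, attained at A_1.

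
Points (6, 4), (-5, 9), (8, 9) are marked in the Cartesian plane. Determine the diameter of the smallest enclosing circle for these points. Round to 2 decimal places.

Call the three points A, B, C in the order given.
Side lengths²: AB² = 146, AC² = 29, BC² = 169.
Since BC² = 169 < 146 + 29 = 175, the triangle is acute, so the smallest enclosing circle is the circumcircle.
Circumcentre = (1.5, 8.7), r² = 42.34.
Diameter = 2r = 2√(42.34) ≈ 13.01.

13.01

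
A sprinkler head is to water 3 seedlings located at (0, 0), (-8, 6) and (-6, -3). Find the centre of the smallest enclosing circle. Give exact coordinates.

(-4.75, 2)

Call the three points A, B, C in the order given.
Side lengths²: AB² = 100, AC² = 45, BC² = 85.
Since AB² = 100 < 85 + 45 = 130, the triangle is acute, so the smallest enclosing circle is the circumcircle.
Circumcentre = (-4.75, 2), r² = 26.5625.
Centre = (-4.75, 2).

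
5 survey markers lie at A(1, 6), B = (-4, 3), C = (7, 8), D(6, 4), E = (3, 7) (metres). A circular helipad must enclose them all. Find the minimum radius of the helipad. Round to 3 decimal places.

By Welzl's lemma the MEC is supported by two points (diametrically opposite) or three points (on a circumcircle).
The farthest pair is B–C with squared distance 146. The circle on this segment as diameter has centre (1.5, 5.5) and r² = 146/4 = 36.5.
Check A: distance² to centre = 0.5 ≤ 36.5, so it lies inside.
All remaining points lie in this disk, and no smaller disk contains both endpoints, so this is the minimum enclosing circle.
r = √(36.5) ≈ 6.042.

6.042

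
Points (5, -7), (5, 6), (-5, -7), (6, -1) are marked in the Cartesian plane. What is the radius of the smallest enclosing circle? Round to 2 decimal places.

8.20

By Welzl's lemma the MEC is supported by two points (diametrically opposite) or three points (on a circumcircle).
The farthest pair is (5, 6)–(-5, -7) with squared distance 269. The circle on this segment as diameter has centre (0, -0.5) and r² = 269/4 = 67.25.
Check (5, -7): distance² to centre = 67.25 ≤ 67.25, so it lies inside.
All remaining points lie in this disk, and no smaller disk contains both endpoints, so this is the minimum enclosing circle.
r = √(67.25) ≈ 8.20.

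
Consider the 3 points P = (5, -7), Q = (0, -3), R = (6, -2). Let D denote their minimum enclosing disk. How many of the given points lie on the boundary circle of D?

3

Side lengths²: PQ² = 41, PR² = 26, QR² = 37.
Since PQ² = 41 < 37 + 26 = 63, the triangle is acute, so the smallest enclosing circle is the circumcircle.
Circumcentre = (189/58, -235/58), r² = 19721/1682.
The points at distance exactly r from the centre are P, Q, R — 3 points.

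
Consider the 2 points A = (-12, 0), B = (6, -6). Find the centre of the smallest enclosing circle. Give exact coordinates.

The smallest circle enclosing two points has them as diameter endpoints.
Centre = midpoint = (-3, -3); r² = |AB|²/4 = 360/4 = 90.
Centre = (-3, -3).

(-3, -3)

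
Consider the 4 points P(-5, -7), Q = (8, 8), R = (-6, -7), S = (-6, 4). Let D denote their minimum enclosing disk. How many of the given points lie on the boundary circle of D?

The minimum enclosing circle of a finite set is fixed by two of the points (as a diameter) or three (as a circumcircle).
The farthest pair is Q–R with squared distance 421. The circle on this segment as diameter has centre (1, 0.5) and r² = 421/4 = 105.25.
Check P: distance² to centre = 92.25 ≤ 105.25, so it lies inside.
All remaining points lie in this disk, and no smaller disk contains both endpoints, so this is the minimum enclosing circle.
The points at distance exactly r from the centre are Q, R — 2 points.

2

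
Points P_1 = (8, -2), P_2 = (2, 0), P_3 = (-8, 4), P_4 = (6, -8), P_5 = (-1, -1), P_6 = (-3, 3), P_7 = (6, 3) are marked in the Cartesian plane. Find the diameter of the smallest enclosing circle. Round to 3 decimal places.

18.439

By Welzl's lemma the MEC is supported by two points (diametrically opposite) or three points (on a circumcircle).
The farthest pair is P_3–P_4 with squared distance 340. The circle on this segment as diameter has centre (-1, -2) and r² = 340/4 = 85.
Check P_1: distance² to centre = 81 ≤ 85, so it lies inside.
All remaining points lie in this disk, and no smaller disk contains both endpoints, so this is the minimum enclosing circle.
Diameter = 2r = 2√85 ≈ 18.439.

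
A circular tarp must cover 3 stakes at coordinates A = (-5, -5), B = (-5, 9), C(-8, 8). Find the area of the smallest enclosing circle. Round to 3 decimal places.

Side lengths²: AB² = 196, AC² = 178, BC² = 10.
Since AB² = 196 ≥ 178 + 10 = 188, the angle opposite AB is not acute, so the smallest enclosing circle has AB as diameter.
Centre = midpoint of AB = (-5, 2), r² = 196/4 = 49.
Area = π·r² = π·49 ≈ 153.938.

153.938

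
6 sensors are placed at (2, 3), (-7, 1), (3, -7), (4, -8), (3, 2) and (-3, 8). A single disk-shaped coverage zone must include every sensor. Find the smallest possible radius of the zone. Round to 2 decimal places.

8.73

A smallest enclosing disk is always determined by at most three of the input points on its boundary.
The farthest pair is (4, -8)–(-3, 8) with squared distance 305. The circle on this segment as diameter has centre (0.5, 0) and r² = 305/4 = 76.25.
Check (2, 3): distance² to centre = 11.25 ≤ 76.25, so it lies inside.
All remaining points lie in this disk, and no smaller disk contains both endpoints, so this is the minimum enclosing circle.
r = √(76.25) ≈ 8.73.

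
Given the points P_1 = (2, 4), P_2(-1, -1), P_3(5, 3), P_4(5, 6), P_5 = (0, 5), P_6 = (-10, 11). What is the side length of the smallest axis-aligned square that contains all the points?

The bounding box has width 15 and height 12.
An axis-aligned square enclosing the set must have side ≥ max(width, height).
So the minimum side is max(15, 12) = 15.

15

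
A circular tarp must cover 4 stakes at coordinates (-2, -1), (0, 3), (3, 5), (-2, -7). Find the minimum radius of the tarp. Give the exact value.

6.5

By Welzl's lemma the MEC is supported by two points (diametrically opposite) or three points (on a circumcircle).
The farthest pair is (3, 5)–(-2, -7) with squared distance 169. The circle on this segment as diameter has centre (0.5, -1) and r² = 169/4 = 42.25.
Check (-2, -1): distance² to centre = 6.25 ≤ 42.25, so it lies inside.
All remaining points lie in this disk, and no smaller disk contains both endpoints, so this is the minimum enclosing circle.
r = √(42.25) = 6.5.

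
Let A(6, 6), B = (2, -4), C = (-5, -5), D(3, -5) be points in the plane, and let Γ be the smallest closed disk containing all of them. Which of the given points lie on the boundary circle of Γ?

A smallest enclosing disk is always determined by at most three of the input points on its boundary.
The farthest pair is A–C with squared distance 242. The circle on this segment as diameter has centre (0.5, 0.5) and r² = 242/4 = 60.5.
Check B: distance² to centre = 22.5 ≤ 60.5, so it lies inside.
All remaining points lie in this disk, and no smaller disk contains both endpoints, so this is the minimum enclosing circle.
The points at distance exactly r from the centre are A, C — 2 points.

A, C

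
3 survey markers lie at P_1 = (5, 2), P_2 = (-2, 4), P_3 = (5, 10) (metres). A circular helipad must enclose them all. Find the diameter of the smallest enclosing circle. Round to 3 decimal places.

9.588

Side lengths²: P_1P_2² = 53, P_1P_3² = 64, P_2P_3² = 85.
Since P_2P_3² = 85 < 64 + 53 = 117, the triangle is acute, so the smallest enclosing circle is the circumcircle.
Circumcentre = (33/14, 6), r² = 4505/196.
Diameter = 2r = 2√(4505/196) ≈ 9.588.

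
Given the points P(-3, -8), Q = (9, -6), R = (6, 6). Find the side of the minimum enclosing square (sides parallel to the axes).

The bounding box has width 12 and height 14.
An axis-aligned square enclosing the set must have side ≥ max(width, height).
So the minimum side is max(12, 14) = 14.

14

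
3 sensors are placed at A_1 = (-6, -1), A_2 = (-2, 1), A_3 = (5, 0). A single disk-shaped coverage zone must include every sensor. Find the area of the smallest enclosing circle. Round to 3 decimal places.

95.819

Side lengths²: A_1A_2² = 20, A_1A_3² = 122, A_2A_3² = 50.
Since A_1A_3² = 122 ≥ 50 + 20 = 70, the angle opposite A_1A_3 is not acute, so the smallest enclosing circle has A_1A_3 as diameter.
Centre = midpoint of A_1A_3 = (-0.5, -0.5), r² = 122/4 = 30.5.
Area = π·r² = π·30.5 ≈ 95.819.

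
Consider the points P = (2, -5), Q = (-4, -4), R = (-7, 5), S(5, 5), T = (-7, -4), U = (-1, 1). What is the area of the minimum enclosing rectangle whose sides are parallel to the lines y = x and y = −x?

In coordinates u = x + y, v = x − y the rectangle is axis-aligned; the map (x,y)→(u,v) scales areas by 2.
u-values: -3, -8, -2, 10, -11, 0; range = 10 − (-11) = 21.
v-values: 7, 0, -12, 0, -3, -2; range = 7 − (-12) = 19.
Area = (21 × 19) / 2 = 199.5.

199.5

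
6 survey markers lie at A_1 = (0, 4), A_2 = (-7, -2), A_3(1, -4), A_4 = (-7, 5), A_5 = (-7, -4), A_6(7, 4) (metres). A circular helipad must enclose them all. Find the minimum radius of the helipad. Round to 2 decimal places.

By Welzl's lemma the MEC is supported by two points (diametrically opposite) or three points (on a circumcircle).
The minimum enclosing circle is determined by three boundary points: A_4, A_5, A_6.
Their circumcentre is (-2/7, 0.5) with r² = 12805/196.
The farthest remaining point A_2 is at distance² 10061/196 ≤ 12805/196.
r = √(12805/196) ≈ 8.08.

8.08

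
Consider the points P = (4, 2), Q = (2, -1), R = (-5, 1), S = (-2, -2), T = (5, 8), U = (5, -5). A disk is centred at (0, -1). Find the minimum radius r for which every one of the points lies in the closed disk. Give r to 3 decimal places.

10.296

The required radius is the distance from (0, -1) to the farthest point.
Squared distances: 25, 4, 29, 5, 106, 41.
Maximum is 106, attained at T.
r = √106 ≈ 10.296.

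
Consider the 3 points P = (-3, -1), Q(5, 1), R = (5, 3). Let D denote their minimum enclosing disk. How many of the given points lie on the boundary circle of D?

Side lengths²: PQ² = 68, PR² = 80, QR² = 4.
Since PR² = 80 ≥ 68 + 4 = 72, the angle opposite PR is not acute, so the smallest enclosing circle has PR as diameter.
Centre = midpoint of PR = (1, 1), r² = 80/4 = 20.
The points at distance exactly r from the centre are P, R — 2 points.

2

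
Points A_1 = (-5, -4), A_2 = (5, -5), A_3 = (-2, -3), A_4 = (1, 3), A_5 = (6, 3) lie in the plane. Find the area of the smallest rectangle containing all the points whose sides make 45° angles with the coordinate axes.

108

In coordinates u = x + y, v = x − y the rectangle is axis-aligned; the map (x,y)→(u,v) scales areas by 2.
u-values: -9, 0, -5, 4, 9; range = 9 − (-9) = 18.
v-values: -1, 10, 1, -2, 3; range = 10 − (-2) = 12.
Area = (18 × 12) / 2 = 108.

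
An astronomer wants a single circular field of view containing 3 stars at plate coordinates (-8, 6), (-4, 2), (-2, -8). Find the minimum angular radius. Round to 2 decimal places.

Call the three points A, B, C in the order given.
Side lengths²: AB² = 32, AC² = 232, BC² = 104.
Since AC² = 232 ≥ 104 + 32 = 136, the angle opposite AC is not acute, so the smallest enclosing circle has AC as diameter.
Centre = midpoint of AC = (-5, -1), r² = 232/4 = 58.
r = √58 ≈ 7.62.

7.62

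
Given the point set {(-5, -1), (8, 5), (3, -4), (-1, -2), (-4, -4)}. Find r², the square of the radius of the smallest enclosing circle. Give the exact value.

56.25

A smallest enclosing disk is always determined by at most three of the input points on its boundary.
The farthest pair is (8, 5)–(-4, -4) with squared distance 225. The circle on this segment as diameter has centre (2, 0.5) and r² = 225/4 = 56.25.
Check (-5, -1): distance² to centre = 51.25 ≤ 56.25, so it lies inside.
All remaining points lie in this disk, and no smaller disk contains both endpoints, so this is the minimum enclosing circle.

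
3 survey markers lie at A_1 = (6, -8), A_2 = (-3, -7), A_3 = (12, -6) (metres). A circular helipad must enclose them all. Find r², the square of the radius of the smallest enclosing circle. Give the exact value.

56.5

Side lengths²: A_1A_2² = 82, A_1A_3² = 40, A_2A_3² = 226.
Since A_2A_3² = 226 ≥ 82 + 40 = 122, the angle opposite A_2A_3 is not acute, so the smallest enclosing circle has A_2A_3 as diameter.
Centre = midpoint of A_2A_3 = (4.5, -6.5), r² = 226/4 = 56.5.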